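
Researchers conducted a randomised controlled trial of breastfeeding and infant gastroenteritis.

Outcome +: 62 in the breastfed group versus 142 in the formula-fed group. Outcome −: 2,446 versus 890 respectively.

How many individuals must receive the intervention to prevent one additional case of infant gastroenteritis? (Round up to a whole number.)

Risk in treated group = 62/2508 = 0.02472; risk in control = 142/1032 = 0.13760.
Absolute risk reduction = 0.13760 − 0.02472 = 0.11288
NNT = 1 / ARR = 1 / 0.11288 = 8.859 → round up → 9

9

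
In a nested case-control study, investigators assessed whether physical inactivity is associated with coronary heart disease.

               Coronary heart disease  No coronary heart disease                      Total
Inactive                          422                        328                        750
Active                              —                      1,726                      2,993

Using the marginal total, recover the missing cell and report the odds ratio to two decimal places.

The missing cell is in the unexposed row: 2993 − 1726 = 1267.
So a = 422, b = 328, c = 1267, d = 1726.
OR = (a·d)/(b·c) = (422 × 1726) / (328 × 1267) = 728372 / 415576 = 1.75268

1.75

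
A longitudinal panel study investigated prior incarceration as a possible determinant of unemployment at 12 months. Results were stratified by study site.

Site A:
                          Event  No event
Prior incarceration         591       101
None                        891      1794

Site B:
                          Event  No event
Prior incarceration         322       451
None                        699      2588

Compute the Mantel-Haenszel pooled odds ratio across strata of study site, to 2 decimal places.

OR_MH = Σ(aᵢdᵢ/nᵢ) / Σ(bᵢcᵢ/nᵢ), where nᵢ is the stratum total.
Stratum 1 (Site A): n = 3377; a·d/n = 591·1794/3377 = 313.9633; b·c/n = 101·891/3377 = 26.6482
Stratum 2 (Site B): n = 4060; a·d/n = 322·2588/4060 = 205.2552; b·c/n = 451·699/4060 = 77.6475
OR_MH = (313.9633 + 205.2552) / (26.6482 + 77.6475) = 519.2185 / 104.2957 = 4.97833

4.98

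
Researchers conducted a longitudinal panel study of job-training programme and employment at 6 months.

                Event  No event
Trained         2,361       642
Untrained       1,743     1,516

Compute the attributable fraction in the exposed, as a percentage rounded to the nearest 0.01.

31.97

Cells: a = 2361, b = 642, c = 1743, d = 1516.
Risk in exposed = 2361/3003 = 0.78621; risk in unexposed = 1743/3259 = 0.53483.
RR = 0.78621/0.53483 = 1.47003
AR% = (RR − 1)/RR × 100 = (1.47003 − 1)/1.47003 × 100 = 31.9744%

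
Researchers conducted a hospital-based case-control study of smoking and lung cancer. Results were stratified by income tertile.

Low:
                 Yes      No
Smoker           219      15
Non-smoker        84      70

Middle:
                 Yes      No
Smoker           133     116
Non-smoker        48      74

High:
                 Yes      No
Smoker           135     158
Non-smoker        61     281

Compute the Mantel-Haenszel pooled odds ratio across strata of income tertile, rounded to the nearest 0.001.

3.762

OR_MH = Σ(aᵢdᵢ/nᵢ) / Σ(bᵢcᵢ/nᵢ), where nᵢ is the stratum total.
Stratum 1 (Low): n = 388; a·d/n = 219·70/388 = 39.5103; b·c/n = 15·84/388 = 3.2474
Stratum 2 (Middle): n = 371; a·d/n = 133·74/371 = 26.5283; b·c/n = 116·48/371 = 15.0081
Stratum 3 (High): n = 635; a·d/n = 135·281/635 = 59.7402; b·c/n = 158·61/635 = 15.1780
OR_MH = (39.5103 + 26.5283 + 59.7402) / (3.2474 + 15.0081 + 15.1780) = 125.7788 / 33.4335 = 3.76206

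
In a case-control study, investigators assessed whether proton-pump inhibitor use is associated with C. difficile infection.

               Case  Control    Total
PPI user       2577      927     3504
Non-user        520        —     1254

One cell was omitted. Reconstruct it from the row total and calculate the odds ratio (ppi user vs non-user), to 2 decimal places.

The missing cell is in the unexposed row: 1254 − 520 = 734.
So a = 2577, b = 927, c = 520, d = 734.
OR = (a·d)/(b·c) = (2577 × 734) / (927 × 520) = 1891518 / 482040 = 3.92399

3.92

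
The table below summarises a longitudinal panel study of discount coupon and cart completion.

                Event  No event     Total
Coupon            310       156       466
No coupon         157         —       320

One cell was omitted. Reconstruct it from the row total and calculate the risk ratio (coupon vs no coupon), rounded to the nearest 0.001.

The missing cell is in the unexposed row: 320 − 157 = 163.
So a = 310, b = 156, c = 157, d = 163.
RR = [a/(a+b)] / [c/(c+d)] = (310/466) / (157/320) = 0.66524/0.49062 = 1.35590

1.356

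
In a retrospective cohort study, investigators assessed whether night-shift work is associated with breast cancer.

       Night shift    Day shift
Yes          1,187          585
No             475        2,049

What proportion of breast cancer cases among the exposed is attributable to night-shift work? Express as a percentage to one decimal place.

Reading the table with exposure as columns: a = 1187 (Night shift, case), b = 475 (Night shift, non-case), c = 585 (Day shift, case), d = 2049.
Risk in exposed = 1187/1662 = 0.71420; risk in unexposed = 585/2634 = 0.22210.
RR = 0.71420/0.22210 = 3.21573
AR% = (RR − 1)/RR × 100 = (3.21573 − 1)/3.21573 × 100 = 68.9029%

68.9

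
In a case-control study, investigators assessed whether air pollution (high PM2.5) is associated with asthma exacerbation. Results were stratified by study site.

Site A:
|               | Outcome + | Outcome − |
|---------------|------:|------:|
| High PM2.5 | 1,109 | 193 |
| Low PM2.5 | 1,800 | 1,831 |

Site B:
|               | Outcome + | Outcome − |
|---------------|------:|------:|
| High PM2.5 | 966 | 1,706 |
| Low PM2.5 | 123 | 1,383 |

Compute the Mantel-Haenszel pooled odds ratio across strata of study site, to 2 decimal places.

OR_MH = Σ(aᵢdᵢ/nᵢ) / Σ(bᵢcᵢ/nᵢ), where nᵢ is the stratum total.
Stratum 1 (Site A): n = 4933; a·d/n = 1109·1831/4933 = 411.6317; b·c/n = 193·1800/4933 = 70.4237
Stratum 2 (Site B): n = 4178; a·d/n = 966·1383/4178 = 319.7650; b·c/n = 1706·123/4178 = 50.2245
OR_MH = (411.6317 + 319.7650) / (70.4237 + 50.2245) = 731.3966 / 120.6482 = 6.06223

6.06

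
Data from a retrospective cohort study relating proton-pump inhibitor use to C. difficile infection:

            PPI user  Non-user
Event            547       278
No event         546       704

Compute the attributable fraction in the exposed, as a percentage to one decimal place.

Reading the table with exposure as columns: a = 547 (PPI user, case), b = 546 (PPI user, non-case), c = 278 (Non-user, case), d = 704.
Risk in exposed = 547/1093 = 0.50046; risk in unexposed = 278/982 = 0.28310.
RR = 0.50046/0.28310 = 1.76780
AR% = (RR − 1)/RR × 100 = (1.76780 − 1)/1.76780 × 100 = 43.4326%

43.4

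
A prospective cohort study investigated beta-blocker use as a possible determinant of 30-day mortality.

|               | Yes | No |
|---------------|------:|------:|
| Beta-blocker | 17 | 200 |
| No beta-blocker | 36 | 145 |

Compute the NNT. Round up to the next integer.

Risk in treated group = 17/217 = 0.07834; risk in control = 36/181 = 0.19890.
Absolute risk reduction = 0.19890 − 0.07834 = 0.12055
NNT = 1 / ARR = 1 / 0.12055 = 8.295 → round up → 9

9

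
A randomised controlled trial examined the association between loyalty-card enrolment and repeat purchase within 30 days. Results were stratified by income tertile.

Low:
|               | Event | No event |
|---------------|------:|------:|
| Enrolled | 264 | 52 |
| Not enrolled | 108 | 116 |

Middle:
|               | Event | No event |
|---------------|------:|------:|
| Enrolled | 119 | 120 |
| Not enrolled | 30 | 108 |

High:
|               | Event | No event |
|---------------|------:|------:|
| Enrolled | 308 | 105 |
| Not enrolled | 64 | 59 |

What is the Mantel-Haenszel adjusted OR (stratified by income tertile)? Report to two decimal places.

OR_MH = Σ(aᵢdᵢ/nᵢ) / Σ(bᵢcᵢ/nᵢ), where nᵢ is the stratum total.
Stratum 1 (Low): n = 540; a·d/n = 264·116/540 = 56.7111; b·c/n = 52·108/540 = 10.4000
Stratum 2 (Middle): n = 377; a·d/n = 119·108/377 = 34.0902; b·c/n = 120·30/377 = 9.5491
Stratum 3 (High): n = 536; a·d/n = 308·59/536 = 33.9030; b·c/n = 105·64/536 = 12.5373
OR_MH = (56.7111 + 34.0902 + 33.9030) / (10.4000 + 9.5491 + 12.5373) = 124.7043 / 32.4864 = 3.83866

3.84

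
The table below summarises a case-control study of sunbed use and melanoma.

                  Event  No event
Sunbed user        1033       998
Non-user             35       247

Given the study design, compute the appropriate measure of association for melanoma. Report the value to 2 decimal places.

Cells: a = 1033, b = 998, c = 35, d = 247.
This is a case-control study: participants were sampled on outcome status, so risks in the source population cannot be estimated directly — relative risk is not valid here. The odds ratio is the appropriate measure.
OR = (a·d)/(b·c) = (1033 × 247) / (998 × 35) = 255151 / 34930 = 7.30464

7.30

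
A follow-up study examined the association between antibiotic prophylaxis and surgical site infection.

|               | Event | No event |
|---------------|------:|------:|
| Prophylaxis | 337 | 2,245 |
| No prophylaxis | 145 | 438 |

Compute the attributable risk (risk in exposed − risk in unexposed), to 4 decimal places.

Cells: a = 337, b = 2245, c = 145, d = 438.
Risk in exposed = 337/2582 = 0.130519; risk in unexposed = 145/583 = 0.248714.
Risk difference = 0.130519 − 0.248714 = -0.118195

-0.1182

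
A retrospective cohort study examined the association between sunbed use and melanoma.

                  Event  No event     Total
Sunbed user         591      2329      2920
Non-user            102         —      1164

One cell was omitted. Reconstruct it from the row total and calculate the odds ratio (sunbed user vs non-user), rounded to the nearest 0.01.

The missing cell is in the unexposed row: 1164 − 102 = 1062.
So a = 591, b = 2329, c = 102, d = 1062.
OR = (a·d)/(b·c) = (591 × 1062) / (2329 × 102) = 627642 / 237558 = 2.64206

2.64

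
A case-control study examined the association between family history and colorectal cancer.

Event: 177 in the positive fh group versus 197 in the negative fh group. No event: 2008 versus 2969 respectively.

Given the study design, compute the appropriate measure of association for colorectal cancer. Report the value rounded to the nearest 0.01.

1.33

From the description: a = 177, b = 2008, c = 197, d = 2969.
This is a case-control study: participants were sampled on outcome status, so risks in the source population cannot be estimated directly — relative risk is not valid here. The odds ratio is the appropriate measure.
OR = (a·d)/(b·c) = (177 × 2969) / (2008 × 197) = 525513 / 395576 = 1.32848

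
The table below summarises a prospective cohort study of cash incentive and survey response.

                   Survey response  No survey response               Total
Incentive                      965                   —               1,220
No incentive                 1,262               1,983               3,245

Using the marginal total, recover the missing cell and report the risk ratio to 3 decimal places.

2.034

The missing cell is in the exposed row: 1220 − 965 = 255.
So a = 965, b = 255, c = 1262, d = 1983.
RR = [a/(a+b)] / [c/(c+d)] = (965/1220) / (1262/3245) = 0.79098/0.38891 = 2.03387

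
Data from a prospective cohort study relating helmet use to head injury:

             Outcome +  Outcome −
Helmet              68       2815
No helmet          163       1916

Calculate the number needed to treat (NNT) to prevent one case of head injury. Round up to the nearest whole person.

19

Risk in treated group = 68/2883 = 0.02359; risk in control = 163/2079 = 0.07840.
Absolute risk reduction = 0.07840 − 0.02359 = 0.05482
NNT = 1 / ARR = 1 / 0.05482 = 18.243 → round up → 19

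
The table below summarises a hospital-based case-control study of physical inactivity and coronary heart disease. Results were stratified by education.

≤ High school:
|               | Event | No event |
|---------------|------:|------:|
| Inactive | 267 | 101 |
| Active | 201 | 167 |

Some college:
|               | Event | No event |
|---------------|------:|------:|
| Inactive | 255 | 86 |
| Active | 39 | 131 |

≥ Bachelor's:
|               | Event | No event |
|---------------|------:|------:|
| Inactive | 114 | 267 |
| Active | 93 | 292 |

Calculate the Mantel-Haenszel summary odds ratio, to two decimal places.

OR_MH = Σ(aᵢdᵢ/nᵢ) / Σ(bᵢcᵢ/nᵢ), where nᵢ is the stratum total.
Stratum 1 (≤ High school): n = 736; a·d/n = 267·167/736 = 60.5829; b·c/n = 101·201/736 = 27.5829
Stratum 2 (Some college): n = 511; a·d/n = 255·131/511 = 65.3718; b·c/n = 86·39/511 = 6.5636
Stratum 3 (≥ Bachelor's): n = 766; a·d/n = 114·292/766 = 43.4569; b·c/n = 267·93/766 = 32.4164
OR_MH = (60.5829 + 65.3718 + 43.4569) / (27.5829 + 6.5636 + 32.4164) = 169.4116 / 66.5629 = 2.54513

2.55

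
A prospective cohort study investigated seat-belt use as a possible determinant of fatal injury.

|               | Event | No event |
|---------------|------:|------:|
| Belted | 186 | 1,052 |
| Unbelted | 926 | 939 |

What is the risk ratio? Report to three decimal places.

0.303

Cells: a = 186, b = 1052, c = 926, d = 939.
Risk in exposed = 186/1238 = 0.15024; risk in unexposed = 926/1865 = 0.49651.
RR = 0.15024 / 0.49651 = 0.30259
The risk is 70% lower among the exposed than among the unexposed.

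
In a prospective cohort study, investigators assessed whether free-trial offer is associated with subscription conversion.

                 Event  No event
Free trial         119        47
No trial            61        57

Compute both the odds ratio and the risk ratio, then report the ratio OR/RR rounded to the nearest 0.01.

1.71

Cells: a = 119, b = 47, c = 61, d = 57.
OR = (119·57)/(47·61) = 6783/2867 = 2.36589
Risk in exposed = 119/166 = 0.71687; risk in unexposed = 61/118 = 0.51695; RR = 1.38673
OR/RR = 2.36589 / 1.38673 = 1.70609
The outcome is not rare, so the OR lies further from 1 than the RR.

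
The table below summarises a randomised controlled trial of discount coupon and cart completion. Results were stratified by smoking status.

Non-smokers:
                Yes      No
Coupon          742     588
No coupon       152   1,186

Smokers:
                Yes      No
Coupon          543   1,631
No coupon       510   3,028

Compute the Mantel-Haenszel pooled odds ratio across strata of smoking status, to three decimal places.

3.448

OR_MH = Σ(aᵢdᵢ/nᵢ) / Σ(bᵢcᵢ/nᵢ), where nᵢ is the stratum total.
Stratum 1 (Non-smokers): n = 2668; a·d/n = 742·1186/2668 = 329.8396; b·c/n = 588·152/2668 = 33.4993
Stratum 2 (Smokers): n = 5712; a·d/n = 543·3028/5712 = 287.8508; b·c/n = 1631·510/5712 = 145.6250
OR_MH = (329.8396 + 287.8508) / (33.4993 + 145.6250) = 617.6904 / 179.1243 = 3.44839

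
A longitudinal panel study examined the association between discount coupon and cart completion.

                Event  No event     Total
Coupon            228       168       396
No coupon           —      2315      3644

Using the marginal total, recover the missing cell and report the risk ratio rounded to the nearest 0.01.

The missing cell is in the unexposed row: 3644 − 2315 = 1329.
So a = 228, b = 168, c = 1329, d = 2315.
RR = [a/(a+b)] / [c/(c+d)] = (228/396) / (1329/3644) = 0.57576/0.36471 = 1.57868

1.58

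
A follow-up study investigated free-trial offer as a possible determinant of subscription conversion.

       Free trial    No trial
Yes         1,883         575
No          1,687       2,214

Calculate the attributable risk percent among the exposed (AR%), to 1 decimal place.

60.9

Reading the table with exposure as columns: a = 1883 (Free trial, case), b = 1687 (Free trial, non-case), c = 575 (No trial, case), d = 2214.
Risk in exposed = 1883/3570 = 0.52745; risk in unexposed = 575/2789 = 0.20617.
RR = 0.52745/0.20617 = 2.55837
AR% = (RR − 1)/RR × 100 = (2.55837 − 1)/2.55837 × 100 = 60.9126%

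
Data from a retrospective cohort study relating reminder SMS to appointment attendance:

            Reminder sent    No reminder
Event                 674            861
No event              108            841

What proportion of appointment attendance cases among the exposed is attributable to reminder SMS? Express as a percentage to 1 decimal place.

41.3

Reading the table with exposure as columns: a = 674 (Reminder sent, case), b = 108 (Reminder sent, non-case), c = 861 (No reminder, case), d = 841.
Risk in exposed = 674/782 = 0.86189; risk in unexposed = 861/1702 = 0.50588.
RR = 0.86189/0.50588 = 1.70376
AR% = (RR − 1)/RR × 100 = (1.70376 − 1)/1.70376 × 100 = 41.3064%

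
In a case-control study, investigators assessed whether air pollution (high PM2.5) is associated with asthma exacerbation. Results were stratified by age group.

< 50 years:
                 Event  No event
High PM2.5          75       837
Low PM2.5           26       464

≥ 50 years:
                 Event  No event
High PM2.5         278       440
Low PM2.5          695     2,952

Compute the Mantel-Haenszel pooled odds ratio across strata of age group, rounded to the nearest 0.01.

2.49

OR_MH = Σ(aᵢdᵢ/nᵢ) / Σ(bᵢcᵢ/nᵢ), where nᵢ is the stratum total.
Stratum 1 (< 50 years): n = 1402; a·d/n = 75·464/1402 = 24.8217; b·c/n = 837·26/1402 = 15.5221
Stratum 2 (≥ 50 years): n = 4365; a·d/n = 278·2952/4365 = 188.0082; b·c/n = 440·695/4365 = 70.0573
OR_MH = (24.8217 + 188.0082) / (15.5221 + 70.0573) = 212.8299 / 85.5794 = 2.48693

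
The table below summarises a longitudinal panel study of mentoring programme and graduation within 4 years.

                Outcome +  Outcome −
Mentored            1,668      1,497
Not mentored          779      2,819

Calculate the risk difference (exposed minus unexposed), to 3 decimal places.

Cells: a = 1668, b = 1497, c = 779, d = 2819.
Risk in exposed = 1668/3165 = 0.527014; risk in unexposed = 779/3598 = 0.216509.
Risk difference = 0.527014 − 0.216509 = 0.310505

0.311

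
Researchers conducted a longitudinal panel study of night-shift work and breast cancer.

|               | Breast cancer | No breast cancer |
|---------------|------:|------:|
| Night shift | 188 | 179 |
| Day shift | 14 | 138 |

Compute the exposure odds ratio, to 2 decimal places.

Cells: a = 188, b = 179, c = 14, d = 138.
OR = (a·d)/(b·c) = (188 × 138) / (179 × 14) = 25944 / 2506 = 10.35275
The odds of breast cancer are about 10.35 times as high in the night shift group.

10.35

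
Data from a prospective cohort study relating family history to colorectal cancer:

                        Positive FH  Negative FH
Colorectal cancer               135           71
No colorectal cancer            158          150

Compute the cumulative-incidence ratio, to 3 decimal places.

1.434

Reading the table with exposure as columns: a = 135 (Positive FH, case), b = 158 (Positive FH, non-case), c = 71 (Negative FH, case), d = 150.
Risk in exposed = 135/293 = 0.46075; risk in unexposed = 71/221 = 0.32127.
RR = 0.46075 / 0.32127 = 1.43417
The risk among the exposed is 1.43 times that among the unexposed.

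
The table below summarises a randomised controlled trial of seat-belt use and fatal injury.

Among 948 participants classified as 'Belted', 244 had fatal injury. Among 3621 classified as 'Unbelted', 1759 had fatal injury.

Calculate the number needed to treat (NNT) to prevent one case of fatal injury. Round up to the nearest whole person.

Risk in treated group = 244/948 = 0.25738; risk in control = 1759/3621 = 0.48578.
Absolute risk reduction = 0.48578 − 0.25738 = 0.22839
NNT = 1 / ARR = 1 / 0.22839 = 4.378 → round up → 5

5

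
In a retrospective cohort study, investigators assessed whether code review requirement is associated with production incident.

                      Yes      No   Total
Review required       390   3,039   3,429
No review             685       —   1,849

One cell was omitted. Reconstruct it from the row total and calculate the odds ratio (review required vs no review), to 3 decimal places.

The missing cell is in the unexposed row: 1849 − 685 = 1164.
So a = 390, b = 3039, c = 685, d = 1164.
OR = (a·d)/(b·c) = (390 × 1164) / (3039 × 685) = 453960 / 2081715 = 0.21807

0.218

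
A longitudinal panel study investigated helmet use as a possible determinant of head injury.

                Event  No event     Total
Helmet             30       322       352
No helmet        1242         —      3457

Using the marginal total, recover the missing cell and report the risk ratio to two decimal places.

0.24

The missing cell is in the unexposed row: 3457 − 1242 = 2215.
So a = 30, b = 322, c = 1242, d = 2215.
RR = [a/(a+b)] / [c/(c+d)] = (30/352) / (1242/3457) = 0.08523/0.35927 = 0.23722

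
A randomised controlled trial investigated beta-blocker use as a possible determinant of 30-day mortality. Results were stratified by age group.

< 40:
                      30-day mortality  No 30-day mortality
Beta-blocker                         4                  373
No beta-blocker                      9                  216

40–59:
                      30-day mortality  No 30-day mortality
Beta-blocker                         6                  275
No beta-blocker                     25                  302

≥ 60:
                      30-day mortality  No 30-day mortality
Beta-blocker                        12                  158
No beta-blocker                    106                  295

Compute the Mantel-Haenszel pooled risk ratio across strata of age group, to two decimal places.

0.27

RR_MH = Σ(aᵢ·n₀ᵢ/nᵢ) / Σ(cᵢ·n₁ᵢ/nᵢ), with n₁ᵢ = aᵢ+bᵢ (exposed), n₀ᵢ = cᵢ+dᵢ (unexposed), nᵢ = n₁ᵢ+n₀ᵢ.
Stratum 1 (< 40): n₁ = 377, n₀ = 225, n = 602; a·n₀/n = 4·225/602 = 1.4950; c·n₁/n = 9·377/602 = 5.6362
Stratum 2 (40–59): n₁ = 281, n₀ = 327, n = 608; a·n₀/n = 6·327/608 = 3.2270; c·n₁/n = 25·281/608 = 11.5543
Stratum 3 (≥ 60): n₁ = 170, n₀ = 401, n = 571; a·n₀/n = 12·401/571 = 8.4273; c·n₁/n = 106·170/571 = 31.5587
RR_MH = (1.4950 + 3.2270 + 8.4273) / (5.6362 + 11.5543 + 31.5587) = 13.1493 / 48.7492 = 0.26973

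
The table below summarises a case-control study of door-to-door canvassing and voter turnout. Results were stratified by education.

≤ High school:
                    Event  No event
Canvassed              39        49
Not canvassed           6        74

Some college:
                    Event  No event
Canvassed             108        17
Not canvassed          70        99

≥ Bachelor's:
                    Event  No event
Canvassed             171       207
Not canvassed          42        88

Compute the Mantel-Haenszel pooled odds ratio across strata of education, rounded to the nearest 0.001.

3.630

OR_MH = Σ(aᵢdᵢ/nᵢ) / Σ(bᵢcᵢ/nᵢ), where nᵢ is the stratum total.
Stratum 1 (≤ High school): n = 168; a·d/n = 39·74/168 = 17.1786; b·c/n = 49·6/168 = 1.7500
Stratum 2 (Some college): n = 294; a·d/n = 108·99/294 = 36.3673; b·c/n = 17·70/294 = 4.0476
Stratum 3 (≥ Bachelor's): n = 508; a·d/n = 171·88/508 = 29.6220; b·c/n = 207·42/508 = 17.1142
OR_MH = (17.1786 + 36.3673 + 29.6220) / (1.7500 + 4.0476 + 17.1142) = 83.1680 / 22.9118 = 3.62992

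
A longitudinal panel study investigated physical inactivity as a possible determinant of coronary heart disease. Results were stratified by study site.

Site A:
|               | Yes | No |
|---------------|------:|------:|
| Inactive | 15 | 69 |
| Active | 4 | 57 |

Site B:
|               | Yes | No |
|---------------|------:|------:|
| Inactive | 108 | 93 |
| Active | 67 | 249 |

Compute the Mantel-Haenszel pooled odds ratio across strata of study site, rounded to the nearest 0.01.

OR_MH = Σ(aᵢdᵢ/nᵢ) / Σ(bᵢcᵢ/nᵢ), where nᵢ is the stratum total.
Stratum 1 (Site A): n = 145; a·d/n = 15·57/145 = 5.8966; b·c/n = 69·4/145 = 1.9034
Stratum 2 (Site B): n = 517; a·d/n = 108·249/517 = 52.0155; b·c/n = 93·67/517 = 12.0522
OR_MH = (5.8966 + 52.0155) / (1.9034 + 12.0522) = 57.9120 / 13.9557 = 4.14971

4.15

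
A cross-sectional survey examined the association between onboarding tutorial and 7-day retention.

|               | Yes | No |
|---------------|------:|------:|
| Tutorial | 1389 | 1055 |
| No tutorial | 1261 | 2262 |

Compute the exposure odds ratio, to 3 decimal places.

2.362

Cells: a = 1389, b = 1055, c = 1261, d = 2262.
OR = (a·d)/(b·c) = (1389 × 2262) / (1055 × 1261) = 3141918 / 1330355 = 2.36171
The odds of 7-day retention are about 2.36 times as high in the tutorial group.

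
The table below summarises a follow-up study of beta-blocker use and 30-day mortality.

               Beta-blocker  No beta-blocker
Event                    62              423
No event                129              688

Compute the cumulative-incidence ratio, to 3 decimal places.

Reading the table with exposure as columns: a = 62 (Beta-blocker, case), b = 129 (Beta-blocker, non-case), c = 423 (No beta-blocker, case), d = 688.
Risk in exposed = 62/191 = 0.32461; risk in unexposed = 423/1111 = 0.38074.
RR = 0.32461 / 0.38074 = 0.85257
The risk is 15% lower among the exposed than among the unexposed.

0.853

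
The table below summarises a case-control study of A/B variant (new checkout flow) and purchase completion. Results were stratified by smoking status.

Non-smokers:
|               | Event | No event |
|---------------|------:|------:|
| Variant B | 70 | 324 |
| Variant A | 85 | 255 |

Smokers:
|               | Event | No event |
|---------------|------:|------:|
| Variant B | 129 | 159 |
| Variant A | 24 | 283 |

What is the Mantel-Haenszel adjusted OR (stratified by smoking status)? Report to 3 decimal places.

OR_MH = Σ(aᵢdᵢ/nᵢ) / Σ(bᵢcᵢ/nᵢ), where nᵢ is the stratum total.
Stratum 1 (Non-smokers): n = 734; a·d/n = 70·255/734 = 24.3188; b·c/n = 324·85/734 = 37.5204
Stratum 2 (Smokers): n = 595; a·d/n = 129·283/595 = 61.3563; b·c/n = 159·24/595 = 6.4134
OR_MH = (24.3188 + 61.3563) / (37.5204 + 6.4134) = 85.6751 / 43.9339 = 1.95009

1.950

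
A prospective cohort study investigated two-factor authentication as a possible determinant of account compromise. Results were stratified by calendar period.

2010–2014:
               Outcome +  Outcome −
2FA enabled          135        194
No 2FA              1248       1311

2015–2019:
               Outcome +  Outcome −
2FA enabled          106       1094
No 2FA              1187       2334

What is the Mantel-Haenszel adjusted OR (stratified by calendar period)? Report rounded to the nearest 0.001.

OR_MH = Σ(aᵢdᵢ/nᵢ) / Σ(bᵢcᵢ/nᵢ), where nᵢ is the stratum total.
Stratum 1 (2010–2014): n = 2888; a·d/n = 135·1311/2888 = 61.2829; b·c/n = 194·1248/2888 = 83.8338
Stratum 2 (2015–2019): n = 4721; a·d/n = 106·2334/4721 = 52.4050; b·c/n = 1094·1187/4721 = 275.0642
OR_MH = (61.2829 + 52.4050) / (83.8338 + 275.0642) = 113.6879 / 358.8980 = 0.31677

0.317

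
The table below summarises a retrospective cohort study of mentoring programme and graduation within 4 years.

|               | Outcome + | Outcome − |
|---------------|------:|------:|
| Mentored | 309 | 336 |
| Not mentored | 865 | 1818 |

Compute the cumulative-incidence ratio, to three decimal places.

1.486

Cells: a = 309, b = 336, c = 865, d = 1818.
Risk in exposed = 309/645 = 0.47907; risk in unexposed = 865/2683 = 0.32240.
RR = 0.47907 / 0.32240 = 1.48595
The risk among the exposed is 1.49 times that among the unexposed.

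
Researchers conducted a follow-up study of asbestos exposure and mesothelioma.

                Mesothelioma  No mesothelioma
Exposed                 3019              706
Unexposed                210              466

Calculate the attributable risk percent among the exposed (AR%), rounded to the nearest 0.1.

Cells: a = 3019, b = 706, c = 210, d = 466.
Risk in exposed = 3019/3725 = 0.81047; risk in unexposed = 210/676 = 0.31065.
RR = 0.81047/0.31065 = 2.60894
AR% = (RR − 1)/RR × 100 = (2.60894 − 1)/2.60894 × 100 = 61.6703%

61.7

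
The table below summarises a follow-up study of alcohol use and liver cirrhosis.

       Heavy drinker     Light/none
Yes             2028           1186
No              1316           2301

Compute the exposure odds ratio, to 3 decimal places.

2.990

Reading the table with exposure as columns: a = 2028 (Heavy drinker, case), b = 1316 (Heavy drinker, non-case), c = 1186 (Light/none, case), d = 2301.
OR = (a·d)/(b·c) = (2028 × 2301) / (1316 × 1186) = 4666428 / 1560776 = 2.98981
The odds of liver cirrhosis are about 2.99 times as high in the heavy drinker group.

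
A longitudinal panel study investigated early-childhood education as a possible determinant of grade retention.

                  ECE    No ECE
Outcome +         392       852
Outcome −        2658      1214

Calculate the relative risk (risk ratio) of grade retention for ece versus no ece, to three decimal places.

Reading the table with exposure as columns: a = 392 (ECE, case), b = 2658 (ECE, non-case), c = 852 (No ECE, case), d = 1214.
Risk in exposed = 392/3050 = 0.12852; risk in unexposed = 852/2066 = 0.41239.
RR = 0.12852 / 0.41239 = 0.31166
The risk is 69% lower among the exposed than among the unexposed.

0.312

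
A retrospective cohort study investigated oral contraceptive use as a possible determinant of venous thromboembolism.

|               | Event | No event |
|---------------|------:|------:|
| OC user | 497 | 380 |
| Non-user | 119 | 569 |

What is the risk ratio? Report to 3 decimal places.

3.276

Cells: a = 497, b = 380, c = 119, d = 569.
Risk in exposed = 497/877 = 0.56670; risk in unexposed = 119/688 = 0.17297.
RR = 0.56670 / 0.17297 = 3.27641
The risk among the exposed is 3.28 times that among the unexposed.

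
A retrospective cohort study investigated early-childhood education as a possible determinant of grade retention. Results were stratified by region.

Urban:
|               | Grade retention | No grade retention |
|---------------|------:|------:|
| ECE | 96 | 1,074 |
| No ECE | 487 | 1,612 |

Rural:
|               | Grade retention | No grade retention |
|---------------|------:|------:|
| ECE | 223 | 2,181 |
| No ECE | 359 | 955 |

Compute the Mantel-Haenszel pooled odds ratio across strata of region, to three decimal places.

OR_MH = Σ(aᵢdᵢ/nᵢ) / Σ(bᵢcᵢ/nᵢ), where nᵢ is the stratum total.
Stratum 1 (Urban): n = 3269; a·d/n = 96·1612/3269 = 47.3392; b·c/n = 1074·487/3269 = 159.9994
Stratum 2 (Rural): n = 3718; a·d/n = 223·955/3718 = 57.2795; b·c/n = 2181·359/3718 = 210.5914
OR_MH = (47.3392 + 57.2795) / (159.9994 + 210.5914) = 104.6187 / 370.5908 = 0.28230

0.282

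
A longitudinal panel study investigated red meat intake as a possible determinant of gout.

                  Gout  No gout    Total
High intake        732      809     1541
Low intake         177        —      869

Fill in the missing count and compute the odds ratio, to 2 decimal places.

3.54

The missing cell is in the unexposed row: 869 − 177 = 692.
So a = 732, b = 809, c = 177, d = 692.
OR = (a·d)/(b·c) = (732 × 692) / (809 × 177) = 506544 / 143193 = 3.53749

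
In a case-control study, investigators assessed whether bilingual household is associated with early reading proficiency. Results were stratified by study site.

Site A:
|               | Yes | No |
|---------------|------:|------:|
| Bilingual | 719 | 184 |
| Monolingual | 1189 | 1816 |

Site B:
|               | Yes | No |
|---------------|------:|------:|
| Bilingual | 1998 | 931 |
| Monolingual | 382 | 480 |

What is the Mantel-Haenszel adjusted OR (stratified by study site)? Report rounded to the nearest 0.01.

OR_MH = Σ(aᵢdᵢ/nᵢ) / Σ(bᵢcᵢ/nᵢ), where nᵢ is the stratum total.
Stratum 1 (Site A): n = 3908; a·d/n = 719·1816/3908 = 334.1105; b·c/n = 184·1189/3908 = 55.9816
Stratum 2 (Site B): n = 3791; a·d/n = 1998·480/3791 = 252.9781; b·c/n = 931·382/3791 = 93.8122
OR_MH = (334.1105 + 252.9781) / (55.9816 + 93.8122) = 587.0886 / 149.7938 = 3.91931

3.92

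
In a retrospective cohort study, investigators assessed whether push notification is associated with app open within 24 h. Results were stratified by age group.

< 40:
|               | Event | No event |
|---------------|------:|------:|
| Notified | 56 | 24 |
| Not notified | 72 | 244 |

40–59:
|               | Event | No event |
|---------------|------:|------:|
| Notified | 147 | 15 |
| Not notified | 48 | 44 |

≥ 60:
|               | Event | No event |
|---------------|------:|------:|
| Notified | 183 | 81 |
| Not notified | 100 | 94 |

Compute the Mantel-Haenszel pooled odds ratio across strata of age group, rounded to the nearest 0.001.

OR_MH = Σ(aᵢdᵢ/nᵢ) / Σ(bᵢcᵢ/nᵢ), where nᵢ is the stratum total.
Stratum 1 (< 40): n = 396; a·d/n = 56·244/396 = 34.5051; b·c/n = 24·72/396 = 4.3636
Stratum 2 (40–59): n = 254; a·d/n = 147·44/254 = 25.4646; b·c/n = 15·48/254 = 2.8346
Stratum 3 (≥ 60): n = 458; a·d/n = 183·94/458 = 37.5590; b·c/n = 81·100/458 = 17.6856
OR_MH = (34.5051 + 25.4646 + 37.5590) / (4.3636 + 2.8346 + 17.6856) = 97.5286 / 24.8839 = 3.91935

3.919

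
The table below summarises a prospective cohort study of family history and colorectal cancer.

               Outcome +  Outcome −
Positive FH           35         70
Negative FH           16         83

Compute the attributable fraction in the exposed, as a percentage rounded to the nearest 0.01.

Cells: a = 35, b = 70, c = 16, d = 83.
Risk in exposed = 35/105 = 0.33333; risk in unexposed = 16/99 = 0.16162.
RR = 0.33333/0.16162 = 2.06250
AR% = (RR − 1)/RR × 100 = (2.06250 − 1)/2.06250 × 100 = 51.5152%

51.52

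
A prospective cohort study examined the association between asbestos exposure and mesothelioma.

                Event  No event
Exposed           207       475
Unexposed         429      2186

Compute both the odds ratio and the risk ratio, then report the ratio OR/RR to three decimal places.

Cells: a = 207, b = 475, c = 429, d = 2186.
OR = (207·2186)/(475·429) = 452502/203775 = 2.22060
Risk in exposed = 207/682 = 0.30352; risk in unexposed = 429/2615 = 0.16405; RR = 1.85012
OR/RR = 2.22060 / 1.85012 = 1.20024
The outcome is not rare, so the OR lies further from 1 than the RR.

1.200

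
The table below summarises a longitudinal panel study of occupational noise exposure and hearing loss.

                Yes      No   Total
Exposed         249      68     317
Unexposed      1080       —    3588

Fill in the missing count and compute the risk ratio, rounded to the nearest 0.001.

The missing cell is in the unexposed row: 3588 − 1080 = 2508.
So a = 249, b = 68, c = 1080, d = 2508.
RR = [a/(a+b)] / [c/(c+d)] = (249/317) / (1080/3588) = 0.78549/0.30100 = 2.60957

2.610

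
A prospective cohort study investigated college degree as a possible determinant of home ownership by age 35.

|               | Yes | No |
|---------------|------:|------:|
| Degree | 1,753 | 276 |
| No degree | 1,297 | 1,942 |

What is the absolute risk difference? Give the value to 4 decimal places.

0.4635

Cells: a = 1753, b = 276, c = 1297, d = 1942.
Risk in exposed = 1753/2029 = 0.863972; risk in unexposed = 1297/3239 = 0.400432.
Risk difference = 0.863972 − 0.400432 = 0.463540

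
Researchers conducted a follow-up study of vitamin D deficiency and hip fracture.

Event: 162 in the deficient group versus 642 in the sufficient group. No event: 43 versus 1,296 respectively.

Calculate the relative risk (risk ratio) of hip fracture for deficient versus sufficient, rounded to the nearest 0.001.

From the description: a = 162, b = 43, c = 642, d = 1296.
Risk in exposed = 162/205 = 0.79024; risk in unexposed = 642/1938 = 0.33127.
RR = 0.79024 / 0.33127 = 2.38550
The risk among the exposed is 2.39 times that among the unexposed.

2.386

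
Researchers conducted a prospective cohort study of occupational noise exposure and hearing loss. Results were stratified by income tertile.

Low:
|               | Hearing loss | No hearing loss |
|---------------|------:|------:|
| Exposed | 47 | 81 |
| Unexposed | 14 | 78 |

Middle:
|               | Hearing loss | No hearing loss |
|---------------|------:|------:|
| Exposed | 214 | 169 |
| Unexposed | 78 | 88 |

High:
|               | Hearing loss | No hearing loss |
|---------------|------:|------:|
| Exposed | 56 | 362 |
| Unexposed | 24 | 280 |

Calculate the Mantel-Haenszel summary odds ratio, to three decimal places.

1.764

OR_MH = Σ(aᵢdᵢ/nᵢ) / Σ(bᵢcᵢ/nᵢ), where nᵢ is the stratum total.
Stratum 1 (Low): n = 220; a·d/n = 47·78/220 = 16.6636; b·c/n = 81·14/220 = 5.1545
Stratum 2 (Middle): n = 549; a·d/n = 214·88/549 = 34.3024; b·c/n = 169·78/549 = 24.0109
Stratum 3 (High): n = 722; a·d/n = 56·280/722 = 21.7175; b·c/n = 362·24/722 = 12.0332
OR_MH = (16.6636 + 34.3024 + 21.7175) / (5.1545 + 24.0109 + 12.0332) = 72.6835 / 41.1987 = 1.76422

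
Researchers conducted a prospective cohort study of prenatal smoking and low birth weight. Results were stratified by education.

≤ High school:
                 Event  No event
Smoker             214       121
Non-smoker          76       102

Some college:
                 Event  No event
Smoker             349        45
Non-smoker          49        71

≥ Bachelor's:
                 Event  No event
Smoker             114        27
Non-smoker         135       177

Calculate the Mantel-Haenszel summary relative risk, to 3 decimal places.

1.813

RR_MH = Σ(aᵢ·n₀ᵢ/nᵢ) / Σ(cᵢ·n₁ᵢ/nᵢ), with n₁ᵢ = aᵢ+bᵢ (exposed), n₀ᵢ = cᵢ+dᵢ (unexposed), nᵢ = n₁ᵢ+n₀ᵢ.
Stratum 1 (≤ High school): n₁ = 335, n₀ = 178, n = 513; a·n₀/n = 214·178/513 = 74.2534; c·n₁/n = 76·335/513 = 49.6296
Stratum 2 (Some college): n₁ = 394, n₀ = 120, n = 514; a·n₀/n = 349·120/514 = 81.4786; c·n₁/n = 49·394/514 = 37.5603
Stratum 3 (≥ Bachelor's): n₁ = 141, n₀ = 312, n = 453; a·n₀/n = 114·312/453 = 78.5166; c·n₁/n = 135·141/453 = 42.0199
RR_MH = (74.2534 + 81.4786 + 78.5166) / (49.6296 + 37.5603 + 42.0199) = 234.2486 / 129.2098 = 1.81293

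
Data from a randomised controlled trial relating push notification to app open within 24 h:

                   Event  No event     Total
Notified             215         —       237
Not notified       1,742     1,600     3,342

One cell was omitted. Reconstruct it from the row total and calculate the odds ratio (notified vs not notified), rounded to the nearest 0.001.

8.976

The missing cell is in the exposed row: 237 − 215 = 22.
So a = 215, b = 22, c = 1742, d = 1600.
OR = (a·d)/(b·c) = (215 × 1600) / (22 × 1742) = 344000 / 38324 = 8.97610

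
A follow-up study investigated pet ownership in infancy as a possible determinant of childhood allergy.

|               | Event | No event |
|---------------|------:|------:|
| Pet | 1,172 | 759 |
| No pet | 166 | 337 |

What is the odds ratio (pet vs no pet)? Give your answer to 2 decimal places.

3.13

Cells: a = 1172, b = 759, c = 166, d = 337.
OR = (a·d)/(b·c) = (1172 × 337) / (759 × 166) = 394964 / 125994 = 3.13478
The odds of childhood allergy are about 3.13 times as high in the pet group.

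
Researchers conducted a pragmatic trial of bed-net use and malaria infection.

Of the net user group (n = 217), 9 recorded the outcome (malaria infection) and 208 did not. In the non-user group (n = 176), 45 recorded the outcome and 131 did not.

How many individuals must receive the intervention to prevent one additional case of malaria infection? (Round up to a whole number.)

Risk in treated group = 9/217 = 0.04147; risk in control = 45/176 = 0.25568.
Absolute risk reduction = 0.25568 − 0.04147 = 0.21421
NNT = 1 / ARR = 1 / 0.21421 = 4.668 → round up → 5

5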